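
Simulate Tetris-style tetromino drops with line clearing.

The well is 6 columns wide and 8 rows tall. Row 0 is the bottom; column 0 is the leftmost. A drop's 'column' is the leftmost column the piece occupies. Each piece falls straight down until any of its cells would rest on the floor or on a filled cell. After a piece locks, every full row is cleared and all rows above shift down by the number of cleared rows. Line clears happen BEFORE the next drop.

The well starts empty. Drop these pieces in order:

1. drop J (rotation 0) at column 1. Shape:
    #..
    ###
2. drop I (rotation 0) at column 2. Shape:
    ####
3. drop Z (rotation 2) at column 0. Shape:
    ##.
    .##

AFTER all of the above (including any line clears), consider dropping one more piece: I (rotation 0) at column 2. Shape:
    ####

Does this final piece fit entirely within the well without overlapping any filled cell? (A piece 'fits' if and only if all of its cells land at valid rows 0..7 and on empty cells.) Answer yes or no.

Answer: yes

Derivation:
Drop 1: J rot0 at col 1 lands with bottom-row=0; cleared 0 line(s) (total 0); column heights now [0 2 1 1 0 0], max=2
Drop 2: I rot0 at col 2 lands with bottom-row=1; cleared 0 line(s) (total 0); column heights now [0 2 2 2 2 2], max=2
Drop 3: Z rot2 at col 0 lands with bottom-row=2; cleared 0 line(s) (total 0); column heights now [4 4 3 2 2 2], max=4
Test piece I rot0 at col 2 (width 4): heights before test = [4 4 3 2 2 2]; fits = True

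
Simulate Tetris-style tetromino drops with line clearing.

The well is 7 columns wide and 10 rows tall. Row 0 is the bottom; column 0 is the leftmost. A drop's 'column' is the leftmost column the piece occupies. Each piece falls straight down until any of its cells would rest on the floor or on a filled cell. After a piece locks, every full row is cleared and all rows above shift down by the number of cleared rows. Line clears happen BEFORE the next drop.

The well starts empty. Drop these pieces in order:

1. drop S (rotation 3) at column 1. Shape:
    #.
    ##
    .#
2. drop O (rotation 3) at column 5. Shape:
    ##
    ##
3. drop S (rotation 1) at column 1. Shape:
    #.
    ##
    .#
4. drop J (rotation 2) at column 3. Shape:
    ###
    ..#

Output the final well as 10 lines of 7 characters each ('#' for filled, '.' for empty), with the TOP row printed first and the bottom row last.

Answer: .......
.......
.......
.......
.......
.#.....
.#####.
.##..#.
.##..##
..#..##

Derivation:
Drop 1: S rot3 at col 1 lands with bottom-row=0; cleared 0 line(s) (total 0); column heights now [0 3 2 0 0 0 0], max=3
Drop 2: O rot3 at col 5 lands with bottom-row=0; cleared 0 line(s) (total 0); column heights now [0 3 2 0 0 2 2], max=3
Drop 3: S rot1 at col 1 lands with bottom-row=2; cleared 0 line(s) (total 0); column heights now [0 5 4 0 0 2 2], max=5
Drop 4: J rot2 at col 3 lands with bottom-row=2; cleared 0 line(s) (total 0); column heights now [0 5 4 4 4 4 2], max=5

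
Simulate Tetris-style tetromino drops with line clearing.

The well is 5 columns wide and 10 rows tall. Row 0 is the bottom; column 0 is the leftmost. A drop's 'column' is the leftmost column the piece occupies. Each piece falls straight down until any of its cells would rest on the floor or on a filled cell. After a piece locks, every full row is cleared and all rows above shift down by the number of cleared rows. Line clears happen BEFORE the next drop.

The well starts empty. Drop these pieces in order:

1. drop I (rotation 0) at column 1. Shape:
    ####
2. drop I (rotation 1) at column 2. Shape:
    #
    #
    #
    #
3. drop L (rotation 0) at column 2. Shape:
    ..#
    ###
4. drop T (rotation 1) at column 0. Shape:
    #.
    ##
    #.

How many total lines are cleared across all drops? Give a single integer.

Answer: 1

Derivation:
Drop 1: I rot0 at col 1 lands with bottom-row=0; cleared 0 line(s) (total 0); column heights now [0 1 1 1 1], max=1
Drop 2: I rot1 at col 2 lands with bottom-row=1; cleared 0 line(s) (total 0); column heights now [0 1 5 1 1], max=5
Drop 3: L rot0 at col 2 lands with bottom-row=5; cleared 0 line(s) (total 0); column heights now [0 1 6 6 7], max=7
Drop 4: T rot1 at col 0 lands with bottom-row=0; cleared 1 line(s) (total 1); column heights now [2 1 5 5 6], max=6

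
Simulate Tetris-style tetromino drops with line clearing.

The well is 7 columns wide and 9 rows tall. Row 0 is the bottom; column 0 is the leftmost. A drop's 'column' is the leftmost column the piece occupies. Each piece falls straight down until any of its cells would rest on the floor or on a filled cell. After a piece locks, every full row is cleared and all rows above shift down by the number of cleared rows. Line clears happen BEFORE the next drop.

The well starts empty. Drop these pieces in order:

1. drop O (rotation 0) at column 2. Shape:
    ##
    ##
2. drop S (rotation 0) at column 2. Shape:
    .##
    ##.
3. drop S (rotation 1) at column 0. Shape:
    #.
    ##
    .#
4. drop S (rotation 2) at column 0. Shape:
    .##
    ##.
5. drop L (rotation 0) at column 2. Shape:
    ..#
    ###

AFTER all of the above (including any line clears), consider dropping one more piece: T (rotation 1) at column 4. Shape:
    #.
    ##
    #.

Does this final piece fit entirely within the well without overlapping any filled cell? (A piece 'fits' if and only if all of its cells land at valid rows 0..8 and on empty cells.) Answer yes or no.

Drop 1: O rot0 at col 2 lands with bottom-row=0; cleared 0 line(s) (total 0); column heights now [0 0 2 2 0 0 0], max=2
Drop 2: S rot0 at col 2 lands with bottom-row=2; cleared 0 line(s) (total 0); column heights now [0 0 3 4 4 0 0], max=4
Drop 3: S rot1 at col 0 lands with bottom-row=0; cleared 0 line(s) (total 0); column heights now [3 2 3 4 4 0 0], max=4
Drop 4: S rot2 at col 0 lands with bottom-row=3; cleared 0 line(s) (total 0); column heights now [4 5 5 4 4 0 0], max=5
Drop 5: L rot0 at col 2 lands with bottom-row=5; cleared 0 line(s) (total 0); column heights now [4 5 6 6 7 0 0], max=7
Test piece T rot1 at col 4 (width 2): heights before test = [4 5 6 6 7 0 0]; fits = False

Answer: no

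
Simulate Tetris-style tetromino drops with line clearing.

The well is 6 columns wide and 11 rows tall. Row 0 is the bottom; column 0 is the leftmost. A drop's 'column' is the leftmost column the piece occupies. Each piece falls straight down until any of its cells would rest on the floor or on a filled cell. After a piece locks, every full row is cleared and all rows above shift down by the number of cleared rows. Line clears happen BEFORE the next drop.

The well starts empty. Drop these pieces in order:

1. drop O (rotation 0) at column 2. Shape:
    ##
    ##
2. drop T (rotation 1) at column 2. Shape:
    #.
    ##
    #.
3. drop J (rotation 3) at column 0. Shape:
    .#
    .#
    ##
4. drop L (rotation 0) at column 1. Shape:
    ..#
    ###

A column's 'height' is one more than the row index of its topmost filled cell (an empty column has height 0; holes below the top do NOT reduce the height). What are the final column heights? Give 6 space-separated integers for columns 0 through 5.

Answer: 1 6 6 7 0 0

Derivation:
Drop 1: O rot0 at col 2 lands with bottom-row=0; cleared 0 line(s) (total 0); column heights now [0 0 2 2 0 0], max=2
Drop 2: T rot1 at col 2 lands with bottom-row=2; cleared 0 line(s) (total 0); column heights now [0 0 5 4 0 0], max=5
Drop 3: J rot3 at col 0 lands with bottom-row=0; cleared 0 line(s) (total 0); column heights now [1 3 5 4 0 0], max=5
Drop 4: L rot0 at col 1 lands with bottom-row=5; cleared 0 line(s) (total 0); column heights now [1 6 6 7 0 0], max=7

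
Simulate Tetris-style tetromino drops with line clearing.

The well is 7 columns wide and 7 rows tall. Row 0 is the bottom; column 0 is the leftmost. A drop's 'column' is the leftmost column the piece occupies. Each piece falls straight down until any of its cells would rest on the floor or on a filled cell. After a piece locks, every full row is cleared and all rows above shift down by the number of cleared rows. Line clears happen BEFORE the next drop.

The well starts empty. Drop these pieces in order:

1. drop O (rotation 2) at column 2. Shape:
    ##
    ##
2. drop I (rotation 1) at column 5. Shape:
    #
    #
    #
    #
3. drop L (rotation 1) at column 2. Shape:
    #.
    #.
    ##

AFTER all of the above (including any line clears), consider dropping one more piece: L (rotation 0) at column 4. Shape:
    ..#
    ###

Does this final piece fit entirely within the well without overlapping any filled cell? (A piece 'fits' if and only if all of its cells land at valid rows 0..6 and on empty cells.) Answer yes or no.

Answer: yes

Derivation:
Drop 1: O rot2 at col 2 lands with bottom-row=0; cleared 0 line(s) (total 0); column heights now [0 0 2 2 0 0 0], max=2
Drop 2: I rot1 at col 5 lands with bottom-row=0; cleared 0 line(s) (total 0); column heights now [0 0 2 2 0 4 0], max=4
Drop 3: L rot1 at col 2 lands with bottom-row=2; cleared 0 line(s) (total 0); column heights now [0 0 5 3 0 4 0], max=5
Test piece L rot0 at col 4 (width 3): heights before test = [0 0 5 3 0 4 0]; fits = True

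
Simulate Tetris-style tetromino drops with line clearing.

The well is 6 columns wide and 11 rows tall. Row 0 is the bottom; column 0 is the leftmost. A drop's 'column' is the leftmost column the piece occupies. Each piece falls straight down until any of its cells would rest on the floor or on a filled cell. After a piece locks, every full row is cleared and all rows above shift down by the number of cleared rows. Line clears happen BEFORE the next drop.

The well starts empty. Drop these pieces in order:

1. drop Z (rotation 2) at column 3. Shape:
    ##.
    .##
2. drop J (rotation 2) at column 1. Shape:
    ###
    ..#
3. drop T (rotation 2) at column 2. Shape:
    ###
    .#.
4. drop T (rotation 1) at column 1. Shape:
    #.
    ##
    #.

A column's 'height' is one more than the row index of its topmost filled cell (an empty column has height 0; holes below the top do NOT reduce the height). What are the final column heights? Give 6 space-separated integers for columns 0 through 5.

Drop 1: Z rot2 at col 3 lands with bottom-row=0; cleared 0 line(s) (total 0); column heights now [0 0 0 2 2 1], max=2
Drop 2: J rot2 at col 1 lands with bottom-row=2; cleared 0 line(s) (total 0); column heights now [0 4 4 4 2 1], max=4
Drop 3: T rot2 at col 2 lands with bottom-row=4; cleared 0 line(s) (total 0); column heights now [0 4 6 6 6 1], max=6
Drop 4: T rot1 at col 1 lands with bottom-row=5; cleared 0 line(s) (total 0); column heights now [0 8 7 6 6 1], max=8

Answer: 0 8 7 6 6 1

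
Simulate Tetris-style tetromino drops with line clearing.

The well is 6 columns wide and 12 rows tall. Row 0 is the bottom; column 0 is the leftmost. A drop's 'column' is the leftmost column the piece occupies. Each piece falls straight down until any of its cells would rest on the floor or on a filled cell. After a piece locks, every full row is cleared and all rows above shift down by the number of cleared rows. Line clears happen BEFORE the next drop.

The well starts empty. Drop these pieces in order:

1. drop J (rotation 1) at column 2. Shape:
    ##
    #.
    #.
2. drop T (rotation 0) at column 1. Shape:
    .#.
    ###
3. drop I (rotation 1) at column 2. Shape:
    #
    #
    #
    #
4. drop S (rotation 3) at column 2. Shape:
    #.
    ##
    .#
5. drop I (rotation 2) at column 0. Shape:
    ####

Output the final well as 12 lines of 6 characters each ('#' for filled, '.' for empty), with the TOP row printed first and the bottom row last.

Drop 1: J rot1 at col 2 lands with bottom-row=0; cleared 0 line(s) (total 0); column heights now [0 0 3 3 0 0], max=3
Drop 2: T rot0 at col 1 lands with bottom-row=3; cleared 0 line(s) (total 0); column heights now [0 4 5 4 0 0], max=5
Drop 3: I rot1 at col 2 lands with bottom-row=5; cleared 0 line(s) (total 0); column heights now [0 4 9 4 0 0], max=9
Drop 4: S rot3 at col 2 lands with bottom-row=8; cleared 0 line(s) (total 0); column heights now [0 4 11 10 0 0], max=11
Drop 5: I rot2 at col 0 lands with bottom-row=11; cleared 0 line(s) (total 0); column heights now [12 12 12 12 0 0], max=12

Answer: ####..
..#...
..##..
..##..
..#...
..#...
..#...
..#...
.###..
..##..
..#...
..#...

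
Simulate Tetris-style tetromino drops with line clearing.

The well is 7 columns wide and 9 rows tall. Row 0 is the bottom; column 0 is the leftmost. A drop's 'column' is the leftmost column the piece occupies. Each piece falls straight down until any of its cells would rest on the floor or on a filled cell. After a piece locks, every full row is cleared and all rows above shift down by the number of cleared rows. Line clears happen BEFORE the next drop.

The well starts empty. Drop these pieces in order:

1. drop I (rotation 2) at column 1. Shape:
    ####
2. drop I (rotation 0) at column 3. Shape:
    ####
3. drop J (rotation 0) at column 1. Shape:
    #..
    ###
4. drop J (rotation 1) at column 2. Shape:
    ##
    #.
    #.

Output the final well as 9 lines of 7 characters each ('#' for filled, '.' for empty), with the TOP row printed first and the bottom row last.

Answer: .......
.......
.......
..##...
..#....
.##....
.###...
...####
.####..

Derivation:
Drop 1: I rot2 at col 1 lands with bottom-row=0; cleared 0 line(s) (total 0); column heights now [0 1 1 1 1 0 0], max=1
Drop 2: I rot0 at col 3 lands with bottom-row=1; cleared 0 line(s) (total 0); column heights now [0 1 1 2 2 2 2], max=2
Drop 3: J rot0 at col 1 lands with bottom-row=2; cleared 0 line(s) (total 0); column heights now [0 4 3 3 2 2 2], max=4
Drop 4: J rot1 at col 2 lands with bottom-row=3; cleared 0 line(s) (total 0); column heights now [0 4 6 6 2 2 2], max=6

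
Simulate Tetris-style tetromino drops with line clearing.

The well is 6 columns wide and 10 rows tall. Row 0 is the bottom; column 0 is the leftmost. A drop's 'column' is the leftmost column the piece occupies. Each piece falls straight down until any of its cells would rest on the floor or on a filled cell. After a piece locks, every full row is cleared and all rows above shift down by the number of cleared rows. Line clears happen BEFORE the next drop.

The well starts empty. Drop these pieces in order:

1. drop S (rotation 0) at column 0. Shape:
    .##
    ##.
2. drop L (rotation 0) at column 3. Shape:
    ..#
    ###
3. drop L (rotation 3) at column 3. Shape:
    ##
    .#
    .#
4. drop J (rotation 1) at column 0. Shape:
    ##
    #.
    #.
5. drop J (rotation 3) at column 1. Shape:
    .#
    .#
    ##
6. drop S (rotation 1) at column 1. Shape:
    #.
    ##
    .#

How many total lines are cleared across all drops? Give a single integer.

Drop 1: S rot0 at col 0 lands with bottom-row=0; cleared 0 line(s) (total 0); column heights now [1 2 2 0 0 0], max=2
Drop 2: L rot0 at col 3 lands with bottom-row=0; cleared 0 line(s) (total 0); column heights now [1 2 2 1 1 2], max=2
Drop 3: L rot3 at col 3 lands with bottom-row=1; cleared 0 line(s) (total 0); column heights now [1 2 2 4 4 2], max=4
Drop 4: J rot1 at col 0 lands with bottom-row=1; cleared 0 line(s) (total 0); column heights now [4 4 2 4 4 2], max=4
Drop 5: J rot3 at col 1 lands with bottom-row=4; cleared 0 line(s) (total 0); column heights now [4 5 7 4 4 2], max=7
Drop 6: S rot1 at col 1 lands with bottom-row=7; cleared 0 line(s) (total 0); column heights now [4 10 9 4 4 2], max=10

Answer: 0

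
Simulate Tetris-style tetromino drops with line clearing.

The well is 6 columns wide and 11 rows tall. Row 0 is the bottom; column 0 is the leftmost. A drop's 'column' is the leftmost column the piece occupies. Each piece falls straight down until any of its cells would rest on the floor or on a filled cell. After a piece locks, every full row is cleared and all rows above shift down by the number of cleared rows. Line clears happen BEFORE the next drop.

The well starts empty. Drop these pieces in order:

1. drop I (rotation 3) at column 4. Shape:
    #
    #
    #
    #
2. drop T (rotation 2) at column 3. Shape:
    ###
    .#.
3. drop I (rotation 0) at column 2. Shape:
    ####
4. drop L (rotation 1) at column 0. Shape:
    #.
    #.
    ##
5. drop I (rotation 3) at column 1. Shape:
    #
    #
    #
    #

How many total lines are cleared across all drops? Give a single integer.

Answer: 0

Derivation:
Drop 1: I rot3 at col 4 lands with bottom-row=0; cleared 0 line(s) (total 0); column heights now [0 0 0 0 4 0], max=4
Drop 2: T rot2 at col 3 lands with bottom-row=4; cleared 0 line(s) (total 0); column heights now [0 0 0 6 6 6], max=6
Drop 3: I rot0 at col 2 lands with bottom-row=6; cleared 0 line(s) (total 0); column heights now [0 0 7 7 7 7], max=7
Drop 4: L rot1 at col 0 lands with bottom-row=0; cleared 0 line(s) (total 0); column heights now [3 1 7 7 7 7], max=7
Drop 5: I rot3 at col 1 lands with bottom-row=1; cleared 0 line(s) (total 0); column heights now [3 5 7 7 7 7], max=7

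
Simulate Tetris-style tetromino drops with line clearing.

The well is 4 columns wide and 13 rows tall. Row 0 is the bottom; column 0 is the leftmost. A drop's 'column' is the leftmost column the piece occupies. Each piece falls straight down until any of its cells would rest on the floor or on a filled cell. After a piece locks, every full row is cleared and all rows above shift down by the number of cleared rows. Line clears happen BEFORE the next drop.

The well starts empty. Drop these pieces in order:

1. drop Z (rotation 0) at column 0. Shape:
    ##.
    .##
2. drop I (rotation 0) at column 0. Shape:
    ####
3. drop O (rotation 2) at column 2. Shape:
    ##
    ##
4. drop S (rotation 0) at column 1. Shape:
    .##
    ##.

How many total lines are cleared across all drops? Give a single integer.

Drop 1: Z rot0 at col 0 lands with bottom-row=0; cleared 0 line(s) (total 0); column heights now [2 2 1 0], max=2
Drop 2: I rot0 at col 0 lands with bottom-row=2; cleared 1 line(s) (total 1); column heights now [2 2 1 0], max=2
Drop 3: O rot2 at col 2 lands with bottom-row=1; cleared 1 line(s) (total 2); column heights now [0 1 2 2], max=2
Drop 4: S rot0 at col 1 lands with bottom-row=2; cleared 0 line(s) (total 2); column heights now [0 3 4 4], max=4

Answer: 2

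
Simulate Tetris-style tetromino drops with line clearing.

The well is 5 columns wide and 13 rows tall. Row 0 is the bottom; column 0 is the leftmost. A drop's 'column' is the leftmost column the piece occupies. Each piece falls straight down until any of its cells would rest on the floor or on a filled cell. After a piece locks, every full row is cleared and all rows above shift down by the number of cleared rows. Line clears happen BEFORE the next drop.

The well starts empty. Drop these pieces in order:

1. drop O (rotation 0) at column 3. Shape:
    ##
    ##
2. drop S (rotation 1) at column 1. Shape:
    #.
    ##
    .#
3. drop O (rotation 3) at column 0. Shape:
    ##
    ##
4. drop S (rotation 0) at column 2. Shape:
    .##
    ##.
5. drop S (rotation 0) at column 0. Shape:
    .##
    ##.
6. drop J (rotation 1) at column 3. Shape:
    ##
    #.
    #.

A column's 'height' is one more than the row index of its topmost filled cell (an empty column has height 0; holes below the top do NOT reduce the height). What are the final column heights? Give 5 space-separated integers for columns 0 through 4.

Drop 1: O rot0 at col 3 lands with bottom-row=0; cleared 0 line(s) (total 0); column heights now [0 0 0 2 2], max=2
Drop 2: S rot1 at col 1 lands with bottom-row=0; cleared 0 line(s) (total 0); column heights now [0 3 2 2 2], max=3
Drop 3: O rot3 at col 0 lands with bottom-row=3; cleared 0 line(s) (total 0); column heights now [5 5 2 2 2], max=5
Drop 4: S rot0 at col 2 lands with bottom-row=2; cleared 0 line(s) (total 0); column heights now [5 5 3 4 4], max=5
Drop 5: S rot0 at col 0 lands with bottom-row=5; cleared 0 line(s) (total 0); column heights now [6 7 7 4 4], max=7
Drop 6: J rot1 at col 3 lands with bottom-row=4; cleared 0 line(s) (total 0); column heights now [6 7 7 7 7], max=7

Answer: 6 7 7 7 7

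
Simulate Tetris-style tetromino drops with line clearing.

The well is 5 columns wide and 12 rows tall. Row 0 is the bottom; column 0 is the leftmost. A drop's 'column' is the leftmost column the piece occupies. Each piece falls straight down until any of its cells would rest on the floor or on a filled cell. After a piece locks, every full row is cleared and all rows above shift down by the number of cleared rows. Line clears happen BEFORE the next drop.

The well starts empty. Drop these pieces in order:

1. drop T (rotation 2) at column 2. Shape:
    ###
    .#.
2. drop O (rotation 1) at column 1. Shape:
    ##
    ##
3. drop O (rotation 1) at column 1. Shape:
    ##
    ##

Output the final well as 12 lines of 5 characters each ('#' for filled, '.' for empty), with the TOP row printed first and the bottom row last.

Answer: .....
.....
.....
.....
.....
.....
.##..
.##..
.##..
.##..
..###
...#.

Derivation:
Drop 1: T rot2 at col 2 lands with bottom-row=0; cleared 0 line(s) (total 0); column heights now [0 0 2 2 2], max=2
Drop 2: O rot1 at col 1 lands with bottom-row=2; cleared 0 line(s) (total 0); column heights now [0 4 4 2 2], max=4
Drop 3: O rot1 at col 1 lands with bottom-row=4; cleared 0 line(s) (total 0); column heights now [0 6 6 2 2], max=6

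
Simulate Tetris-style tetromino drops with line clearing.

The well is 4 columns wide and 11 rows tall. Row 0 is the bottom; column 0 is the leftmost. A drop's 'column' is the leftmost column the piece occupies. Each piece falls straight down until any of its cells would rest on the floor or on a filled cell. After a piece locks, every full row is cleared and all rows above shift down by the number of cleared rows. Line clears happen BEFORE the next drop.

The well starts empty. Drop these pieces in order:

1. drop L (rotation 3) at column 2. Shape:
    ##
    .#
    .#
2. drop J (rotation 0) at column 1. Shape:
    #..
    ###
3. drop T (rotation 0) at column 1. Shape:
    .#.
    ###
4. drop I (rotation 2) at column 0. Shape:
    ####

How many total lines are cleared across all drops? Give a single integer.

Drop 1: L rot3 at col 2 lands with bottom-row=0; cleared 0 line(s) (total 0); column heights now [0 0 3 3], max=3
Drop 2: J rot0 at col 1 lands with bottom-row=3; cleared 0 line(s) (total 0); column heights now [0 5 4 4], max=5
Drop 3: T rot0 at col 1 lands with bottom-row=5; cleared 0 line(s) (total 0); column heights now [0 6 7 6], max=7
Drop 4: I rot2 at col 0 lands with bottom-row=7; cleared 1 line(s) (total 1); column heights now [0 6 7 6], max=7

Answer: 1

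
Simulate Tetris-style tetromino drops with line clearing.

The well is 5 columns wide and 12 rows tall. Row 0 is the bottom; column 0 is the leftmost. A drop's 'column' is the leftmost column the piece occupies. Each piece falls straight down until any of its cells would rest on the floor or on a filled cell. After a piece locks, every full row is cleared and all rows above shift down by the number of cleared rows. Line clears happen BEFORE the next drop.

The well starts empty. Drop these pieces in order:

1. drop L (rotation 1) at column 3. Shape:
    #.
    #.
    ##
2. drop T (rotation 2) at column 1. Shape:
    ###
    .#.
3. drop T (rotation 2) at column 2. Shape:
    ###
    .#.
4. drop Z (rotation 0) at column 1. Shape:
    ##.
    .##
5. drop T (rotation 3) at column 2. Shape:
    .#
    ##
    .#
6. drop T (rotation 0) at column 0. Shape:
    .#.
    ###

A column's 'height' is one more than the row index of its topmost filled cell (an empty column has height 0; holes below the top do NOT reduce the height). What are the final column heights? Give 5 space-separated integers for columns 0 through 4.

Drop 1: L rot1 at col 3 lands with bottom-row=0; cleared 0 line(s) (total 0); column heights now [0 0 0 3 1], max=3
Drop 2: T rot2 at col 1 lands with bottom-row=2; cleared 0 line(s) (total 0); column heights now [0 4 4 4 1], max=4
Drop 3: T rot2 at col 2 lands with bottom-row=4; cleared 0 line(s) (total 0); column heights now [0 4 6 6 6], max=6
Drop 4: Z rot0 at col 1 lands with bottom-row=6; cleared 0 line(s) (total 0); column heights now [0 8 8 7 6], max=8
Drop 5: T rot3 at col 2 lands with bottom-row=7; cleared 0 line(s) (total 0); column heights now [0 8 9 10 6], max=10
Drop 6: T rot0 at col 0 lands with bottom-row=9; cleared 0 line(s) (total 0); column heights now [10 11 10 10 6], max=11

Answer: 10 11 10 10 6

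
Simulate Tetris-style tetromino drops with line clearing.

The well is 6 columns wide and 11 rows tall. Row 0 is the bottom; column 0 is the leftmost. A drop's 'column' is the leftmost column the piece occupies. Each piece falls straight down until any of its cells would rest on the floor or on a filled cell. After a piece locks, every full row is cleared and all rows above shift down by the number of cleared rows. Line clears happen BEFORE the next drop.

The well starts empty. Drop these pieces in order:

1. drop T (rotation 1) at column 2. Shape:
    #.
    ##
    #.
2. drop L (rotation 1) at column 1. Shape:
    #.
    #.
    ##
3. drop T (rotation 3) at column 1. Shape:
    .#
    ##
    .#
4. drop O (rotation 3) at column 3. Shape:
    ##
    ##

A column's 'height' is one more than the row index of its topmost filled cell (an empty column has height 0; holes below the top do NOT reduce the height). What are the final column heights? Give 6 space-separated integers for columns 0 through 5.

Drop 1: T rot1 at col 2 lands with bottom-row=0; cleared 0 line(s) (total 0); column heights now [0 0 3 2 0 0], max=3
Drop 2: L rot1 at col 1 lands with bottom-row=3; cleared 0 line(s) (total 0); column heights now [0 6 4 2 0 0], max=6
Drop 3: T rot3 at col 1 lands with bottom-row=5; cleared 0 line(s) (total 0); column heights now [0 7 8 2 0 0], max=8
Drop 4: O rot3 at col 3 lands with bottom-row=2; cleared 0 line(s) (total 0); column heights now [0 7 8 4 4 0], max=8

Answer: 0 7 8 4 4 0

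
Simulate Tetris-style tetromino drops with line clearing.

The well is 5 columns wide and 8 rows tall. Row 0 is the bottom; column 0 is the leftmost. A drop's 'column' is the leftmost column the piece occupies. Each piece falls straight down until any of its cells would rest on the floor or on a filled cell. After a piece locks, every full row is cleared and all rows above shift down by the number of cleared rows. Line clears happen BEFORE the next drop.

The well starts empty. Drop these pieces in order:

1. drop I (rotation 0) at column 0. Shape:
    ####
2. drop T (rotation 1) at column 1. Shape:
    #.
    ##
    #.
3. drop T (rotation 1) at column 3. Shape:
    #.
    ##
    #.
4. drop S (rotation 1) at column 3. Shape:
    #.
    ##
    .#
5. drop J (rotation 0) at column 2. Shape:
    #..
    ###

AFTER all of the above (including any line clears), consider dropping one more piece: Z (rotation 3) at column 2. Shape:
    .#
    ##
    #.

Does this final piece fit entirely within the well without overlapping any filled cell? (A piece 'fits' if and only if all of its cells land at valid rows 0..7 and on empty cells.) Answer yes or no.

Answer: no

Derivation:
Drop 1: I rot0 at col 0 lands with bottom-row=0; cleared 0 line(s) (total 0); column heights now [1 1 1 1 0], max=1
Drop 2: T rot1 at col 1 lands with bottom-row=1; cleared 0 line(s) (total 0); column heights now [1 4 3 1 0], max=4
Drop 3: T rot1 at col 3 lands with bottom-row=1; cleared 0 line(s) (total 0); column heights now [1 4 3 4 3], max=4
Drop 4: S rot1 at col 3 lands with bottom-row=3; cleared 0 line(s) (total 0); column heights now [1 4 3 6 5], max=6
Drop 5: J rot0 at col 2 lands with bottom-row=6; cleared 0 line(s) (total 0); column heights now [1 4 8 7 7], max=8
Test piece Z rot3 at col 2 (width 2): heights before test = [1 4 8 7 7]; fits = False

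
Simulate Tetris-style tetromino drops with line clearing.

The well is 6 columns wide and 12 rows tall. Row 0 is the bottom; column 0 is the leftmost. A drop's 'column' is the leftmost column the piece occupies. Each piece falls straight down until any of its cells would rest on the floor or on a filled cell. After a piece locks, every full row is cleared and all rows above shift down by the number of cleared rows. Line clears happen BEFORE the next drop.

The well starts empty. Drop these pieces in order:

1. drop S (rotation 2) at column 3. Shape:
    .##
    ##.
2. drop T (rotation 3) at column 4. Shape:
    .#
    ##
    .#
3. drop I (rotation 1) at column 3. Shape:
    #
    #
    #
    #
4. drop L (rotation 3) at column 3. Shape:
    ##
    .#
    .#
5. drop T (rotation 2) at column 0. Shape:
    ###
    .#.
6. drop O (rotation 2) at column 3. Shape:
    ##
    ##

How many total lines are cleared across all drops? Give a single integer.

Answer: 1

Derivation:
Drop 1: S rot2 at col 3 lands with bottom-row=0; cleared 0 line(s) (total 0); column heights now [0 0 0 1 2 2], max=2
Drop 2: T rot3 at col 4 lands with bottom-row=2; cleared 0 line(s) (total 0); column heights now [0 0 0 1 4 5], max=5
Drop 3: I rot1 at col 3 lands with bottom-row=1; cleared 0 line(s) (total 0); column heights now [0 0 0 5 4 5], max=5
Drop 4: L rot3 at col 3 lands with bottom-row=4; cleared 0 line(s) (total 0); column heights now [0 0 0 7 7 5], max=7
Drop 5: T rot2 at col 0 lands with bottom-row=0; cleared 1 line(s) (total 1); column heights now [0 1 0 6 6 4], max=6
Drop 6: O rot2 at col 3 lands with bottom-row=6; cleared 0 line(s) (total 1); column heights now [0 1 0 8 8 4], max=8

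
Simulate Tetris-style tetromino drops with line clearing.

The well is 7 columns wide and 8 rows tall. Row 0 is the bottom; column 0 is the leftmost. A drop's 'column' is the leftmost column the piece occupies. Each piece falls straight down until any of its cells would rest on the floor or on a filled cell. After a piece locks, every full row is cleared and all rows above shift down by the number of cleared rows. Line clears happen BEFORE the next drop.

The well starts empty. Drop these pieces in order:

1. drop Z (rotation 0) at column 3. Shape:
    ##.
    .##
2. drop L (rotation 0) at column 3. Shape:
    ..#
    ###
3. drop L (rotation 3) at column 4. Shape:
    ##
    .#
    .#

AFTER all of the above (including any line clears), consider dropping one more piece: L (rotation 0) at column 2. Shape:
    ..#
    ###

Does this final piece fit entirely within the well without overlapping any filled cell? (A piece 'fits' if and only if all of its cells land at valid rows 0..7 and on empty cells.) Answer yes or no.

Answer: no

Derivation:
Drop 1: Z rot0 at col 3 lands with bottom-row=0; cleared 0 line(s) (total 0); column heights now [0 0 0 2 2 1 0], max=2
Drop 2: L rot0 at col 3 lands with bottom-row=2; cleared 0 line(s) (total 0); column heights now [0 0 0 3 3 4 0], max=4
Drop 3: L rot3 at col 4 lands with bottom-row=4; cleared 0 line(s) (total 0); column heights now [0 0 0 3 7 7 0], max=7
Test piece L rot0 at col 2 (width 3): heights before test = [0 0 0 3 7 7 0]; fits = False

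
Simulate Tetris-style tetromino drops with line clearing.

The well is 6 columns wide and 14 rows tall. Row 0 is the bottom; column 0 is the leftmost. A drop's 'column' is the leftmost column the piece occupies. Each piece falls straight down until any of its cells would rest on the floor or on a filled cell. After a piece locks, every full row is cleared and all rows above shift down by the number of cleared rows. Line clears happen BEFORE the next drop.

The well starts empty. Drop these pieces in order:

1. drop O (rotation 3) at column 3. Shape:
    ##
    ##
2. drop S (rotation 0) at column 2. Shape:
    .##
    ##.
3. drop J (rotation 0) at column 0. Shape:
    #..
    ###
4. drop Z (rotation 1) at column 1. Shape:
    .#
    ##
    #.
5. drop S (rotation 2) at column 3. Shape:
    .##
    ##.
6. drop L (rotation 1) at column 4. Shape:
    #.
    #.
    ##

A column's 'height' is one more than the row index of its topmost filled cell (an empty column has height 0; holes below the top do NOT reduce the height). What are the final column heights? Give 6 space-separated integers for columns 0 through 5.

Drop 1: O rot3 at col 3 lands with bottom-row=0; cleared 0 line(s) (total 0); column heights now [0 0 0 2 2 0], max=2
Drop 2: S rot0 at col 2 lands with bottom-row=2; cleared 0 line(s) (total 0); column heights now [0 0 3 4 4 0], max=4
Drop 3: J rot0 at col 0 lands with bottom-row=3; cleared 0 line(s) (total 0); column heights now [5 4 4 4 4 0], max=5
Drop 4: Z rot1 at col 1 lands with bottom-row=4; cleared 0 line(s) (total 0); column heights now [5 6 7 4 4 0], max=7
Drop 5: S rot2 at col 3 lands with bottom-row=4; cleared 0 line(s) (total 0); column heights now [5 6 7 5 6 6], max=7
Drop 6: L rot1 at col 4 lands with bottom-row=6; cleared 0 line(s) (total 0); column heights now [5 6 7 5 9 7], max=9

Answer: 5 6 7 5 9 7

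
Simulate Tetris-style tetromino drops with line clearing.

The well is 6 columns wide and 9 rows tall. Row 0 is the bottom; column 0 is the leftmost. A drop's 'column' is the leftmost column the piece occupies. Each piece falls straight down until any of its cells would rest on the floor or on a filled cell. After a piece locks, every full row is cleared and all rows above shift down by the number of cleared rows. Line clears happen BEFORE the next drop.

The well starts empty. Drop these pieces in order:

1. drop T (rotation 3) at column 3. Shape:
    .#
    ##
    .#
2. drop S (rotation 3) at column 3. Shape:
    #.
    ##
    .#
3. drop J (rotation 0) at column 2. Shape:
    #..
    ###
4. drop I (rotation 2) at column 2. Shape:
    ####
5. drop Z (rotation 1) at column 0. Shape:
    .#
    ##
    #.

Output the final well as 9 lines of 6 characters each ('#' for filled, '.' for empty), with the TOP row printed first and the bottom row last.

Answer: ..####
..#...
..###.
...#..
...##.
....#.
.#..#.
##.##.
#...#.

Derivation:
Drop 1: T rot3 at col 3 lands with bottom-row=0; cleared 0 line(s) (total 0); column heights now [0 0 0 2 3 0], max=3
Drop 2: S rot3 at col 3 lands with bottom-row=3; cleared 0 line(s) (total 0); column heights now [0 0 0 6 5 0], max=6
Drop 3: J rot0 at col 2 lands with bottom-row=6; cleared 0 line(s) (total 0); column heights now [0 0 8 7 7 0], max=8
Drop 4: I rot2 at col 2 lands with bottom-row=8; cleared 0 line(s) (total 0); column heights now [0 0 9 9 9 9], max=9
Drop 5: Z rot1 at col 0 lands with bottom-row=0; cleared 0 line(s) (total 0); column heights now [2 3 9 9 9 9], max=9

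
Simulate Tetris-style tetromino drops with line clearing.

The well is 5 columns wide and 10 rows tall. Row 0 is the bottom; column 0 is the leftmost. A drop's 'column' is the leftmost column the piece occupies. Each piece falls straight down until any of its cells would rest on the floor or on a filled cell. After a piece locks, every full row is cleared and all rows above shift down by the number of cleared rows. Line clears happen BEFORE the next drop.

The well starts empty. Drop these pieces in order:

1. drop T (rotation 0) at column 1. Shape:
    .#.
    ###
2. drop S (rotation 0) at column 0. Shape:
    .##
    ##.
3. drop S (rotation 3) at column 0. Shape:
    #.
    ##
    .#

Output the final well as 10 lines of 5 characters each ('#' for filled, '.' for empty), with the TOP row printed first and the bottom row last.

Answer: .....
.....
.....
.....
#....
##...
.#...
.##..
###..
.###.

Derivation:
Drop 1: T rot0 at col 1 lands with bottom-row=0; cleared 0 line(s) (total 0); column heights now [0 1 2 1 0], max=2
Drop 2: S rot0 at col 0 lands with bottom-row=1; cleared 0 line(s) (total 0); column heights now [2 3 3 1 0], max=3
Drop 3: S rot3 at col 0 lands with bottom-row=3; cleared 0 line(s) (total 0); column heights now [6 5 3 1 0], max=6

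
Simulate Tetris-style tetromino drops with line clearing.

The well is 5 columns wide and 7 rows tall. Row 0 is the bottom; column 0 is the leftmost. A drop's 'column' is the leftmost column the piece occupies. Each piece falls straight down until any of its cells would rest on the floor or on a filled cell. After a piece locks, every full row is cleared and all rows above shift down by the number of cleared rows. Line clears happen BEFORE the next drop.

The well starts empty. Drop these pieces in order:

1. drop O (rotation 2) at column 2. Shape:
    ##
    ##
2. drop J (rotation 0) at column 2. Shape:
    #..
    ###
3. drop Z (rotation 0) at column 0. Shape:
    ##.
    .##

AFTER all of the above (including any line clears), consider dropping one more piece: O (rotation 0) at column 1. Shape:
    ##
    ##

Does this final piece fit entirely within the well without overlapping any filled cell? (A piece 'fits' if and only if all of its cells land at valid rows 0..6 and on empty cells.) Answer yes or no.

Drop 1: O rot2 at col 2 lands with bottom-row=0; cleared 0 line(s) (total 0); column heights now [0 0 2 2 0], max=2
Drop 2: J rot0 at col 2 lands with bottom-row=2; cleared 0 line(s) (total 0); column heights now [0 0 4 3 3], max=4
Drop 3: Z rot0 at col 0 lands with bottom-row=4; cleared 0 line(s) (total 0); column heights now [6 6 5 3 3], max=6
Test piece O rot0 at col 1 (width 2): heights before test = [6 6 5 3 3]; fits = False

Answer: no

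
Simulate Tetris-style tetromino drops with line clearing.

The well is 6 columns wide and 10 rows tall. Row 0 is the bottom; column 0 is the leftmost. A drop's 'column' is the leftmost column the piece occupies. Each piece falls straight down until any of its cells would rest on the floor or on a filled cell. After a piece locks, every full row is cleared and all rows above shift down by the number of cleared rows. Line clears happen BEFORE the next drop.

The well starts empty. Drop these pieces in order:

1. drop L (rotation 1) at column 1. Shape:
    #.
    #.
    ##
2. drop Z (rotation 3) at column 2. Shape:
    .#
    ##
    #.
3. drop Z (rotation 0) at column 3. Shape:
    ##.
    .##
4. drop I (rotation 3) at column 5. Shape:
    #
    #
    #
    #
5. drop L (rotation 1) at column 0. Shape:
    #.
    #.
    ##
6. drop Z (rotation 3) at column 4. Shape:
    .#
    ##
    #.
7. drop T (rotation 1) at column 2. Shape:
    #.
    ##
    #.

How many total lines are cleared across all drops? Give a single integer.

Answer: 0

Derivation:
Drop 1: L rot1 at col 1 lands with bottom-row=0; cleared 0 line(s) (total 0); column heights now [0 3 1 0 0 0], max=3
Drop 2: Z rot3 at col 2 lands with bottom-row=1; cleared 0 line(s) (total 0); column heights now [0 3 3 4 0 0], max=4
Drop 3: Z rot0 at col 3 lands with bottom-row=3; cleared 0 line(s) (total 0); column heights now [0 3 3 5 5 4], max=5
Drop 4: I rot3 at col 5 lands with bottom-row=4; cleared 0 line(s) (total 0); column heights now [0 3 3 5 5 8], max=8
Drop 5: L rot1 at col 0 lands with bottom-row=3; cleared 0 line(s) (total 0); column heights now [6 4 3 5 5 8], max=8
Drop 6: Z rot3 at col 4 lands with bottom-row=7; cleared 0 line(s) (total 0); column heights now [6 4 3 5 9 10], max=10
Drop 7: T rot1 at col 2 lands with bottom-row=4; cleared 0 line(s) (total 0); column heights now [6 4 7 6 9 10], max=10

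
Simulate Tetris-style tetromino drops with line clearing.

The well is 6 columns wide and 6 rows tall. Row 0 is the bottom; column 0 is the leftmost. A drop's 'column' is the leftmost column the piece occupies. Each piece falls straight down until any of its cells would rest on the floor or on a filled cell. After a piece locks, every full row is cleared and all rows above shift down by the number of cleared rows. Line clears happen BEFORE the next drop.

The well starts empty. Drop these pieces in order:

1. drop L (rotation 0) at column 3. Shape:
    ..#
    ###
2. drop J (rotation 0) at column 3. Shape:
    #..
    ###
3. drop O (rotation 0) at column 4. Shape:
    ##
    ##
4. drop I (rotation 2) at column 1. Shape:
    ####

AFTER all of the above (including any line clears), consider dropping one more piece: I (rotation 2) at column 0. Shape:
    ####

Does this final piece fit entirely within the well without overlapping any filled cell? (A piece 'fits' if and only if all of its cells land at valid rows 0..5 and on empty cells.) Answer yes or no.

Answer: no

Derivation:
Drop 1: L rot0 at col 3 lands with bottom-row=0; cleared 0 line(s) (total 0); column heights now [0 0 0 1 1 2], max=2
Drop 2: J rot0 at col 3 lands with bottom-row=2; cleared 0 line(s) (total 0); column heights now [0 0 0 4 3 3], max=4
Drop 3: O rot0 at col 4 lands with bottom-row=3; cleared 0 line(s) (total 0); column heights now [0 0 0 4 5 5], max=5
Drop 4: I rot2 at col 1 lands with bottom-row=5; cleared 0 line(s) (total 0); column heights now [0 6 6 6 6 5], max=6
Test piece I rot2 at col 0 (width 4): heights before test = [0 6 6 6 6 5]; fits = False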